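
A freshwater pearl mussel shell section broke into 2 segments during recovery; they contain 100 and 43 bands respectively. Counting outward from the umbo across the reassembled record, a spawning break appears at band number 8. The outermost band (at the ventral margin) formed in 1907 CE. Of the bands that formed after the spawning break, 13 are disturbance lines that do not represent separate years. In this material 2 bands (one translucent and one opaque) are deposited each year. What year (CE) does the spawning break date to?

1846 CE

Total bands = 100 + 43 = 143.
143 − 8 = 135 bands lie beyond the spawning break toward the ventral margin.
135 − 13 false = 122 true bands after the spawning break.
122 bands at 2 per year is 122 / 2 = 61 years.
Counting back 61 years from 1907 CE places the spawning break in 1907 − 61 = 1846 CE.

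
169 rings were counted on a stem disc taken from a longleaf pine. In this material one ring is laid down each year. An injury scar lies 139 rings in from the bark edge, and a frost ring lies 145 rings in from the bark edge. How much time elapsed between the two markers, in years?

The two markers are separated by 145 − 139 = 6 rings.
At one ring per year, 6 years elapsed between them.

6 years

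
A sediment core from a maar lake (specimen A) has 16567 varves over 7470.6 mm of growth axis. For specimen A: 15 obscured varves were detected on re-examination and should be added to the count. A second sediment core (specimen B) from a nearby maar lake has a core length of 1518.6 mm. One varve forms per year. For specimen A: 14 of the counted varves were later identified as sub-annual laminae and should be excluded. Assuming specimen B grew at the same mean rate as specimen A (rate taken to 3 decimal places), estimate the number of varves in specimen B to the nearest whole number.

Specimen A: adjusted count: 16567 − 14 + 15 = 16568 varves.
A: Extension rate ≈ 7470.6 / 16568 = 0.451 mm per year.
B spans 1518.6 / 0.451 = 3367.18 years ≈ 3367 varves.

3367 varves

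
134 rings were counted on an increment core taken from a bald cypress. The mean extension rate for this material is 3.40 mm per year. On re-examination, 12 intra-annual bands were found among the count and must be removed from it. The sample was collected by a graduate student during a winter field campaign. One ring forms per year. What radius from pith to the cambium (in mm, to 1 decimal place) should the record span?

414.8 mm

Correcting the raw count gives 134 − 12 = 122 true rings.
122 years at 3.40 mm/year gives 3.40 × 122 = 414.8 mm.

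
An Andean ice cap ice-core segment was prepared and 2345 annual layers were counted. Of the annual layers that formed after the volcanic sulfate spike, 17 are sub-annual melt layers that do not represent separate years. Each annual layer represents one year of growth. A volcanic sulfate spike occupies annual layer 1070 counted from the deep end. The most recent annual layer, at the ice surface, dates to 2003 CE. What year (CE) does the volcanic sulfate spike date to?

The volcanic sulfate spike sits at annual layer 1070 from the deep end, so 2345 − 1070 = 1275 annual layers formed after it.
1275 − 17 false = 1258 true annual layers after the volcanic sulfate spike.
Counting back 1258 years from 2003 CE places the volcanic sulfate spike in 2003 − 1258 = 745 CE.

745 CE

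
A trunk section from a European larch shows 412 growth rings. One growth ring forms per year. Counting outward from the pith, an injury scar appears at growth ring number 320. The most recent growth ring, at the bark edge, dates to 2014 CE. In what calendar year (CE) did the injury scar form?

412 − 320 = 92 growth rings lie beyond the injury scar toward the bark edge.
2014 − 92 = 1922 CE.

1922 CE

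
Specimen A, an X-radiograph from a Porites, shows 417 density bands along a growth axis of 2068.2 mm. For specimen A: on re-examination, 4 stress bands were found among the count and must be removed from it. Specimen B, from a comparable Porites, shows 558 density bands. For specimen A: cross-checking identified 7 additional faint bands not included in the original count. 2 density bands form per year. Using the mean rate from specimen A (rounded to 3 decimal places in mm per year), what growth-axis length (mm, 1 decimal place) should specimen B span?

2747.9 mm

Specimen A: true density band count = 417 − 4 + 7 = 420.
Specimen A: with 2 density bands per year, 420 / 2 = 210 years.
A: 2068.2 mm over 210 years gives 2068.2 / 210 ≈ 9.849 mm/year.
Specimen B: dividing by 2 density bands per year: 558 / 2 = 279 years. Length of B = 9.849 × 279 = 2747.9 mm.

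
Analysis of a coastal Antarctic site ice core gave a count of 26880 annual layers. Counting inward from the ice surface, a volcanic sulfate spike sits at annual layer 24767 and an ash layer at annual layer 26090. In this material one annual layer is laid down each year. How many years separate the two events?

The two markers are separated by 26090 − 24767 = 1323 annual layers.
At one annual layer per year, 1323 years elapsed between them.

1323 yr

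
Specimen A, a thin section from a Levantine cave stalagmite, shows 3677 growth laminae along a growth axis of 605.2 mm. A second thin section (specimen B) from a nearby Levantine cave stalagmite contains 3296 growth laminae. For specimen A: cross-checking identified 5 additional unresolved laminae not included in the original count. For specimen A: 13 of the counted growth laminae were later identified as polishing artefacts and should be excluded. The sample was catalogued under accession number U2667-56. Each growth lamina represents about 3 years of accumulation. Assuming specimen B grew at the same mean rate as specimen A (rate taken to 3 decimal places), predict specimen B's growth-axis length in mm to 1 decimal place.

543.8 mm

Specimen A: after corrections the count is 3677 − 13 + 5 = 3669 growth laminae.
Specimen A: multiplying by 3 years per growth lamina: 3669 × 3 = 11007 years.
A: Mean rate = 605.2 mm / 11007 years ≈ 0.055 mm/yr.
Specimen B: multiplying by 3 years per growth lamina: 3296 × 3 = 9888 years. For B, 0.055 mm/year × 9888 years = 543.8 mm.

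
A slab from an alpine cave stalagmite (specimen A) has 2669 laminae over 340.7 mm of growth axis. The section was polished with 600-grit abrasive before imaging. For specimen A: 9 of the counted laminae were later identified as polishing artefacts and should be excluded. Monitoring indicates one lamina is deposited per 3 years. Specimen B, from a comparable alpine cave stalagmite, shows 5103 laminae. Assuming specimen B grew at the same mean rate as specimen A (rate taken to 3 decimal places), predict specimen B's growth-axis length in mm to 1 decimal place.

658.3 mm

Specimen A: after corrections the count is 2669 − 9 = 2660 laminae.
Specimen A: multiplying by 3 years per lamina: 2660 × 3 = 7980 years.
A: Mean rate = 340.7 mm / 7980 years ≈ 0.043 mm/year.
Specimen B: 5103 laminae at 3 years each span 5103 × 3 = 15309 years. B's length ≈ 0.043 × 15309 = 658.3 mm.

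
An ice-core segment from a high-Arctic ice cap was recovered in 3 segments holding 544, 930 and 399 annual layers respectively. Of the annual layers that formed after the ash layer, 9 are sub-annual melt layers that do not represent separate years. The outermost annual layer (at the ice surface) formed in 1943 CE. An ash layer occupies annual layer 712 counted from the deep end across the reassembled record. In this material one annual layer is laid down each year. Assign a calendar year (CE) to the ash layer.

Total annual layers = 544 + 930 + 399 = 1873.
The ash layer sits at annual layer 712 from the deep end, so 1873 − 712 = 1161 annual layers formed after it.
Excluding 9 false annual layers: 1161 − 9 = 1152.
1943 − 1152 = 791 CE.

791 CE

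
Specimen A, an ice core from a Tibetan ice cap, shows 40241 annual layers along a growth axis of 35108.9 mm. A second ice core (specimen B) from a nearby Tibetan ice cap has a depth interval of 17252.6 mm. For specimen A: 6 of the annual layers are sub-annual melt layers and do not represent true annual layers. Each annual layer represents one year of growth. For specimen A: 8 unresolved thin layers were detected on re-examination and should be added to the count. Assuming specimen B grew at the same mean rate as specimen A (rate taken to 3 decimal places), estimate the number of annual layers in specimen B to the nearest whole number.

19785 annual layers

Specimen A: adjusted count: 40241 − 6 + 8 = 40243 annual layers.
A: 35108.9 mm over 40243 years gives 35108.9 / 40243 ≈ 0.872 mm/year.
B spans 17252.6 / 0.872 = 19785.09 years ≈ 19785 annual layers.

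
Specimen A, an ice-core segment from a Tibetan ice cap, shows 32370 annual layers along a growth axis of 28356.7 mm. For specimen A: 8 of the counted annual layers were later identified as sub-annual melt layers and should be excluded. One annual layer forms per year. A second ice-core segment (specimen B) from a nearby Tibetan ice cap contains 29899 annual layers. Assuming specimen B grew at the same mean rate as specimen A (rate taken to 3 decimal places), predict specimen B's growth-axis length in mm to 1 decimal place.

Specimen A: true annual layer count = 32370 − 8 = 32362.
A: Extension rate ≈ 28356.7 / 32362 = 0.876 mm/yr.
B's length ≈ 0.876 × 29899 = 26191.5 mm.

26191.5 mm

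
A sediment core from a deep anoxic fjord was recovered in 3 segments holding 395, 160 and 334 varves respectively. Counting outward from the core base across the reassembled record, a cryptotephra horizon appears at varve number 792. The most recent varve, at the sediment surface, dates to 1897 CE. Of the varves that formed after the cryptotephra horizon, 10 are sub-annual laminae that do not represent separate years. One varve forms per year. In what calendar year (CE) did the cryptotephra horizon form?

1810 CE

Total varves = 395 + 160 + 334 = 889.
889 − 792 = 97 varves lie beyond the cryptotephra horizon toward the sediment surface.
Excluding 10 false varves: 97 − 10 = 87.
Counting back 87 years from 1897 CE places the cryptotephra horizon in 1897 − 87 = 1810 CE.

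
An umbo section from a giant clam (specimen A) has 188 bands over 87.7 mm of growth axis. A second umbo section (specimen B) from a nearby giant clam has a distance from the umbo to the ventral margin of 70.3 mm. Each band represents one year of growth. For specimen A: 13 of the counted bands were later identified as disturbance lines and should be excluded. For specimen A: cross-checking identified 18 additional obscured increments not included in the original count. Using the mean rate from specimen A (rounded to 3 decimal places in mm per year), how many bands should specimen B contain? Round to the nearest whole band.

155 bands

Specimen A: after corrections the count is 188 − 13 + 18 = 193 bands.
A: Mean rate = 87.7 mm / 193 years ≈ 0.454 mm/year.
B spans 70.3 / 0.454 = 154.85 years ≈ 155 bands.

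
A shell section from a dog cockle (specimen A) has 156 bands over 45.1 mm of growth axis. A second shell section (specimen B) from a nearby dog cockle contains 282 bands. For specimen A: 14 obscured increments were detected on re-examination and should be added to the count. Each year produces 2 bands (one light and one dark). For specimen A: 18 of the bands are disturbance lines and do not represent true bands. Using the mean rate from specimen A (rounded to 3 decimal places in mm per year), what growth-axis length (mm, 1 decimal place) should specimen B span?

83.6 mm

Specimen A: correcting the raw count gives 156 − 18 + 14 = 152 true bands.
Specimen A: with 2 bands per year, 152 / 2 = 76 years.
A: Mean rate = 45.1 mm / 76 years ≈ 0.593 mm/year.
Specimen B: with 2 bands per year, 282 / 2 = 141 years. Length of B = 0.593 × 141 = 83.6 mm.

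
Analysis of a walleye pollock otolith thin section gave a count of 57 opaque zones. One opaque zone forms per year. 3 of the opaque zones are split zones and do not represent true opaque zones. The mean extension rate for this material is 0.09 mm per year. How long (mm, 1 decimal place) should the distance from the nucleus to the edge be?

Correcting the raw count gives 57 − 3 = 54 true opaque zones.
Length ≈ 0.09 × 54 = 4.9 mm.

4.9 mm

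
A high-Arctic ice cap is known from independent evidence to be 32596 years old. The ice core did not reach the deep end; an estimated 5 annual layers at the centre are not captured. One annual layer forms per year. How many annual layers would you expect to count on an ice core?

Expected annual layers over 32596 years: 32596.
Less the 5 uncaptured annual layers: 32596 − 5 = 32591.

32591 annual layers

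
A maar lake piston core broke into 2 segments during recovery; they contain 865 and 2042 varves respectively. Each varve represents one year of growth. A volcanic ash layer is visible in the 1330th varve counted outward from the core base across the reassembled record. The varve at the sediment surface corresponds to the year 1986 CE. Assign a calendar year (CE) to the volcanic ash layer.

Total varves = 865 + 2042 = 2907.
The volcanic ash layer sits at varve 1330 from the core base, so 2907 − 1330 = 1577 varves formed after it.
1986 − 1577 = 409 CE.

409 CE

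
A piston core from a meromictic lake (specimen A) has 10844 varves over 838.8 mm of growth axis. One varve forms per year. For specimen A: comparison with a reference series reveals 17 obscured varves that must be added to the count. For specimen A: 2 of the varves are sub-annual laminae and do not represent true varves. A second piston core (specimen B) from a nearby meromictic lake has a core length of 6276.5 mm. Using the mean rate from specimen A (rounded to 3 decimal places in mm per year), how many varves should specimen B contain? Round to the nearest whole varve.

81513 varves

Specimen A: adjusted count: 10844 − 2 + 17 = 10859 varves.
A: Extension rate ≈ 838.8 / 10859 = 0.077 mm/year.
B spans 6276.5 / 0.077 = 81512.99 years ≈ 81513 varves.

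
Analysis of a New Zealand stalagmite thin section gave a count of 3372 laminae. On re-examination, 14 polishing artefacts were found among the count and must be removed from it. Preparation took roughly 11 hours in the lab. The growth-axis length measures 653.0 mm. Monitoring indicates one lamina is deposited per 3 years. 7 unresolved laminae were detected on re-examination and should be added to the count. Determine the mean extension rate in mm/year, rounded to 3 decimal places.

Correcting the raw count gives 3372 − 14 + 7 = 3365 true laminae.
At 3 years per lamina, 3365 × 3 = 10095 years.
Mean rate = 653.0 mm / 10095 years ≈ 0.065 mm/year.

0.065 mm/year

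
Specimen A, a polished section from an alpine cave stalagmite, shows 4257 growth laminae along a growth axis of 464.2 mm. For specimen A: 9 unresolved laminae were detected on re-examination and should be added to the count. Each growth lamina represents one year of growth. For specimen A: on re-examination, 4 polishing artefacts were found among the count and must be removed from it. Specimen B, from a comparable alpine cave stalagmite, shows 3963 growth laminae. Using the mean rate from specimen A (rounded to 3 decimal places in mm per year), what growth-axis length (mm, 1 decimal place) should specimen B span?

Specimen A: adjusted count: 4257 − 4 + 9 = 4262 growth laminae.
A: 464.2 mm over 4262 years gives 464.2 / 4262 ≈ 0.109 mm/yr.
For B, 0.109 mm/year × 3963 years = 432.0 mm.

432.0 mm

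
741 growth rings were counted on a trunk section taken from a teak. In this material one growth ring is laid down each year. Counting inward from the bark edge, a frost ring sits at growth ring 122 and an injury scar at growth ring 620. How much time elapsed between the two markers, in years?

620 − 122 = 498 growth rings lie between the two events.
That is 498 years at one growth ring per year.

498 yr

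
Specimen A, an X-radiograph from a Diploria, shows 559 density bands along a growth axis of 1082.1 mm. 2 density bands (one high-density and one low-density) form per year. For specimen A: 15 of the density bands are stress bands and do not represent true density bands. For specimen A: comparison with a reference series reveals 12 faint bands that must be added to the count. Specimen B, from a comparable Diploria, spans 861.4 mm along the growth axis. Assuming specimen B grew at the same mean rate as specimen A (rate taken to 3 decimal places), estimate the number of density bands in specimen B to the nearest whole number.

443 density bands

Specimen A: adjusted count: 559 − 15 + 12 = 556 density bands.
Specimen A: 556 density bands at 2 per year is 556 / 2 = 278 years.
A: Mean rate = 1082.1 mm / 278 years ≈ 3.892 mm per year.
B spans 861.4 / 3.892 = 221.33 years; at 2 density bands per year that is 221.33 × 2 ≈ 443 density bands.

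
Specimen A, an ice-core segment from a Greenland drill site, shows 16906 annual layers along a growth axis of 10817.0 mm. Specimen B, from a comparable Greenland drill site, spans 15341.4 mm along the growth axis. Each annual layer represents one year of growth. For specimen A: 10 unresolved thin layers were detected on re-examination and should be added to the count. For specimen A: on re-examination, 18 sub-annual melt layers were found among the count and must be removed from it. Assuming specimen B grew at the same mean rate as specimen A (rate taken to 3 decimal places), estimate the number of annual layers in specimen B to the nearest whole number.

23971 annual layers

Specimen A: correcting the raw count gives 16906 − 18 + 10 = 16898 true annual layers.
A: 10817.0 mm over 16898 years gives 10817.0 / 16898 ≈ 0.640 mm/yr.
For B, 15341.4 / 0.640 = 23970.94 years ≈ 23971 annual layers.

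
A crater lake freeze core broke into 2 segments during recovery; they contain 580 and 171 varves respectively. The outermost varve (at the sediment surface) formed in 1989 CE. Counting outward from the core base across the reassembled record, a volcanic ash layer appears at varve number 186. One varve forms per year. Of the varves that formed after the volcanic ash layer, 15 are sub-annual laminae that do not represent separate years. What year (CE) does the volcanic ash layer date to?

1439 CE

Total varves = 580 + 171 = 751.
751 − 186 = 565 varves lie beyond the volcanic ash layer toward the sediment surface.
Excluding 15 false varves: 565 − 15 = 550.
Counting back 550 years from 1989 CE places the volcanic ash layer in 1989 − 550 = 1439 CE.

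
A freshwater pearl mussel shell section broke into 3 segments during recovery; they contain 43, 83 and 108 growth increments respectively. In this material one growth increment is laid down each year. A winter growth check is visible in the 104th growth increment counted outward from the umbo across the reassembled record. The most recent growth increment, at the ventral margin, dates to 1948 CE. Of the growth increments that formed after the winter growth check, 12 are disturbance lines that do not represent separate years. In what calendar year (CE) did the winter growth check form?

Total growth increments = 43 + 83 + 108 = 234.
Between growth increment 104 and the ventral margin there are 234 − 104 = 130 growth increments.
Removing the 12 false growth increments leaves 130 − 12 = 118 true growth increments beyond the winter growth check.
1948 − 118 = 1830 CE.

1830 CE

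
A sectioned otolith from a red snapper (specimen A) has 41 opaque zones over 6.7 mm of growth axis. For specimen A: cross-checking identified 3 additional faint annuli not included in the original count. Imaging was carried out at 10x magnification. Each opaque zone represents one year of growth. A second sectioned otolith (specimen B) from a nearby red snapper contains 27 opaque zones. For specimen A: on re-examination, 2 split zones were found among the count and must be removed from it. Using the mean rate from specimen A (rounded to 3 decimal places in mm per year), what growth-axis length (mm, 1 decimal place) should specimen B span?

Specimen A: adjusted count: 41 − 2 + 3 = 42 opaque zones.
A: 6.7 mm over 42 years gives 6.7 / 42 ≈ 0.160 mm/yr.
B's length ≈ 0.160 × 27 = 4.3 mm.

4.3 mm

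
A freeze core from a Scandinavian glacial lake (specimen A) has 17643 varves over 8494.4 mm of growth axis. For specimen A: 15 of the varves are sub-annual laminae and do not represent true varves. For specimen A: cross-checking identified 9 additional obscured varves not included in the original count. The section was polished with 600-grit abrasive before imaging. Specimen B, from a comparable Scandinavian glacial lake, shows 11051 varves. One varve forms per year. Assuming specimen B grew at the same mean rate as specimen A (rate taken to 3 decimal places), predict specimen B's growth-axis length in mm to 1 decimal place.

5326.6 mm

Specimen A: correcting the raw count gives 17643 − 15 + 9 = 17637 true varves.
A: 8494.4 mm over 17637 years gives 8494.4 / 17637 ≈ 0.482 mm/year.
Length of B = 0.482 × 11051 = 5326.6 mm.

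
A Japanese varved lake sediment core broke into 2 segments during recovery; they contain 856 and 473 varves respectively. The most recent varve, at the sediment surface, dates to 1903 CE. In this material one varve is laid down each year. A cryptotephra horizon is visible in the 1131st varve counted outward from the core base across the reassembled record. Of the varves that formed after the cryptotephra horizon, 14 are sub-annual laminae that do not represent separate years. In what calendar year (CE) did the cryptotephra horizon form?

Total varves = 856 + 473 = 1329.
The cryptotephra horizon sits at varve 1131 from the core base, so 1329 − 1131 = 198 varves formed after it.
Removing the 14 false varves leaves 198 − 14 = 184 true varves beyond the cryptotephra horizon.
Counting back 184 years from 1903 CE places the cryptotephra horizon in 1903 − 184 = 1719 CE.

1719 CE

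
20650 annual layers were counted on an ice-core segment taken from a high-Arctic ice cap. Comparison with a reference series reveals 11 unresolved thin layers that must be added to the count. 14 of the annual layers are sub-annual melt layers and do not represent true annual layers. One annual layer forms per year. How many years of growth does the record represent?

20647 years

After corrections the count is 20650 − 14 + 11 = 20647 annual layers.
At one annual layer per year, that is 20647 years.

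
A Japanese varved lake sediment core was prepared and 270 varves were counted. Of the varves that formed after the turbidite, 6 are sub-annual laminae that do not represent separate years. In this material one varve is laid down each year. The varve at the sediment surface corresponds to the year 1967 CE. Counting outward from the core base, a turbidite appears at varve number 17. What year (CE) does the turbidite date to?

1720 CE

270 − 17 = 253 varves lie beyond the turbidite toward the sediment surface.
Excluding 6 false varves: 253 − 6 = 247.
The varve at the sediment surface is 1967 CE, so the turbidite dates to 1967 − 247 = 1720 CE.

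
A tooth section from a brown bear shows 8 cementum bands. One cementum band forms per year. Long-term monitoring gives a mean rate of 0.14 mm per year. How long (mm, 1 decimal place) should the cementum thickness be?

8 years of growth are recorded.
Predicted length = 0.14 mm/year × 8 years = 1.1 mm.

1.1 mm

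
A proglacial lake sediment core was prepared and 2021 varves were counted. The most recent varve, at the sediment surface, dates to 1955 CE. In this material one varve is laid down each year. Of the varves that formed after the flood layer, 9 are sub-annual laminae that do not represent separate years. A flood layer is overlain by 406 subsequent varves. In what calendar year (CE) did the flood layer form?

1558 CE

406 varves formed after the flood layer.
Removing the 9 false varves leaves 406 − 9 = 397 true varves beyond the flood layer.
1955 − 397 = 1558 CE.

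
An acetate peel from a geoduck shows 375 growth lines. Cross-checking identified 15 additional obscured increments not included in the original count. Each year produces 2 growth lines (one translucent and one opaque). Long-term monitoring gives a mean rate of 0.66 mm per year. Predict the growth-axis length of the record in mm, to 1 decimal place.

Correcting the raw count gives 375 + 15 = 390 true growth lines.
Dividing by 2 growth lines per year: 390 / 2 = 195 years.
195 years at 0.66 mm/year gives 0.66 × 195 = 128.7 mm.

128.7 mm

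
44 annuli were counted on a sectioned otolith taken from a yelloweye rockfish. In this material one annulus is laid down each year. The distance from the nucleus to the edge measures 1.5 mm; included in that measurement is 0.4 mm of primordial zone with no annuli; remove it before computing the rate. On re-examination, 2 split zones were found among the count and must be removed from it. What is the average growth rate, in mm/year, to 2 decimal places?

Correcting the raw count gives 44 − 2 = 42 true annuli.
Net length = 1.5 − 0.4 = 1.1 mm.
1.1 mm over 42 years gives 1.1 / 42 ≈ 0.03 mm/year.

0.03 mm/year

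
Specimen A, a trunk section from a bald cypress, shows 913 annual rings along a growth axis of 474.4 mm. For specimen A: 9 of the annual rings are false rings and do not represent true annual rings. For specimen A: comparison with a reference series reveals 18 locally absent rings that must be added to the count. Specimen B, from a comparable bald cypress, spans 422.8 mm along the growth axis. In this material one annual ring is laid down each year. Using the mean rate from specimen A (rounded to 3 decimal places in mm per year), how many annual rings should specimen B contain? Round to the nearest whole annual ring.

Specimen A: after corrections the count is 913 − 9 + 18 = 922 annual rings.
A: 474.4 mm over 922 years gives 474.4 / 922 ≈ 0.515 mm per year.
Specimen B: 422.8 mm / 0.515 mm per year = 820.97 years ≈ 821 annual rings.

821 annual rings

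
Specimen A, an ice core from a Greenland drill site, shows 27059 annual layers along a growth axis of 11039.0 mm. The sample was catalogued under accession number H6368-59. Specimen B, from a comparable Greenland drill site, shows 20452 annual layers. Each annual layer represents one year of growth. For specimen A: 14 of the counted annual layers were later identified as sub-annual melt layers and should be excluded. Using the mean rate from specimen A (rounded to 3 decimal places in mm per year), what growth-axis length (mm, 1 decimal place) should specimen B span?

Specimen A: after corrections the count is 27059 − 14 = 27045 annual layers.
A: Extension rate ≈ 11039.0 / 27045 = 0.408 mm/year.
Length of B = 0.408 × 20452 = 8344.4 mm.

8344.4 mm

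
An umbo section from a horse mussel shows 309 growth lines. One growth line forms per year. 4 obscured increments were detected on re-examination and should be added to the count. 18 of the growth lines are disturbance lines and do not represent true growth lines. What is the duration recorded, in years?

295 yr

After corrections the count is 309 − 18 + 4 = 295 growth lines.
One growth line per year makes the duration 295 years.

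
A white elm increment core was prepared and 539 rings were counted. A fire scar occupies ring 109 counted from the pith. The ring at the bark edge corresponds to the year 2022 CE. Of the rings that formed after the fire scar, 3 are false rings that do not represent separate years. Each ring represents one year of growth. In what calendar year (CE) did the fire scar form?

Between ring 109 and the bark edge there are 539 − 109 = 430 rings.
Excluding 3 false rings: 430 − 3 = 427.
Counting back 427 years from 2022 CE places the fire scar in 2022 − 427 = 1595 CE.

1595 CE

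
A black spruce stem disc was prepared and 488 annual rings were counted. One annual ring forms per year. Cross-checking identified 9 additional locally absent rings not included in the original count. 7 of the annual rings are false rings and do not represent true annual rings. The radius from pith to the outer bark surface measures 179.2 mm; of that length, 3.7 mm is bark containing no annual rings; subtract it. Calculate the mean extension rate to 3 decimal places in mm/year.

True annual ring count = 488 − 7 + 9 = 490.
Removing the 3.7 mm offcut leaves 179.2 − 3.7 = 175.5 mm.
Mean rate = 175.5 mm / 490 years ≈ 0.358 mm/year.

0.358 mm/year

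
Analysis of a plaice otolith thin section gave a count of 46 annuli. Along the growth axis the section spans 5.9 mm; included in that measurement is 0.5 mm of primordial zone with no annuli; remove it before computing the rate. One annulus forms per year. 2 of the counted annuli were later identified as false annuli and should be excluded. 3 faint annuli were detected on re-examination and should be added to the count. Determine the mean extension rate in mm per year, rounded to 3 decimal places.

0.115 mm per year

After corrections the count is 46 − 2 + 3 = 47 annuli.
The growth record spans 5.9 − 0.5 = 5.4 mm.
Mean rate = 5.4 mm / 47 years ≈ 0.115 mm per year.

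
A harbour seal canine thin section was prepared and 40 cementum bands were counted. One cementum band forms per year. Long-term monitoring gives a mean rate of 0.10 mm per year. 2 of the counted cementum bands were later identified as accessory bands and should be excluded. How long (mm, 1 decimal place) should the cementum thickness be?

3.8 mm

Correcting the raw count gives 40 − 2 = 38 true cementum bands.
Predicted length = 0.10 mm/year × 38 years = 3.8 mm.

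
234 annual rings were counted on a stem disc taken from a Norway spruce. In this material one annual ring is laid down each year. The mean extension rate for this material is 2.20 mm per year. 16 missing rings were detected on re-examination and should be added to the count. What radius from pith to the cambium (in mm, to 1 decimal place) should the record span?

Correcting the raw count gives 234 + 16 = 250 true annual rings.
Length ≈ 2.20 × 250 = 550.0 mm.

550.0 mm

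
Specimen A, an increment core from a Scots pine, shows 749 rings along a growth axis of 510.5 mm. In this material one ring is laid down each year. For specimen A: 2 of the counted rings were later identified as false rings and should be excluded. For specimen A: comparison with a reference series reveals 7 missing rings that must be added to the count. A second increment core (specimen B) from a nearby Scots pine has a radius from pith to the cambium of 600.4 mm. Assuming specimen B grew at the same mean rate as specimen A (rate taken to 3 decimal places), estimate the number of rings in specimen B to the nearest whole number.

Specimen A: true ring count = 749 − 2 + 7 = 754.
A: 510.5 mm over 754 years gives 510.5 / 754 ≈ 0.677 mm/yr.
Specimen B: 600.4 mm / 0.677 mm per year = 886.85 years ≈ 887 rings.

887 rings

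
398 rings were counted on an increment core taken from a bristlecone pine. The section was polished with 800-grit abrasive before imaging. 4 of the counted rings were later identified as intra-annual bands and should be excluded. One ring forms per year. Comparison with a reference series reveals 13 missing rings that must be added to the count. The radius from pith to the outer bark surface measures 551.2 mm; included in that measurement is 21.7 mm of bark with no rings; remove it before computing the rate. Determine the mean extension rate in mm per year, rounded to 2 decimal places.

True ring count = 398 − 4 + 13 = 407.
Net length = 551.2 − 21.7 = 529.5 mm.
529.5 mm over 407 years gives 529.5 / 407 ≈ 1.30 mm per year.

1.30 mm per year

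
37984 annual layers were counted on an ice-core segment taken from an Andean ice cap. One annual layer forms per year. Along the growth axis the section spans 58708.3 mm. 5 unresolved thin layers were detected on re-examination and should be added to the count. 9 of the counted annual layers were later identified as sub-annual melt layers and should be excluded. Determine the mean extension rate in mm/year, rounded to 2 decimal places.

1.55 mm/year

Correcting the raw count gives 37984 − 9 + 5 = 37980 true annual layers.
Extension rate ≈ 58708.3 / 37980 = 1.55 mm/year.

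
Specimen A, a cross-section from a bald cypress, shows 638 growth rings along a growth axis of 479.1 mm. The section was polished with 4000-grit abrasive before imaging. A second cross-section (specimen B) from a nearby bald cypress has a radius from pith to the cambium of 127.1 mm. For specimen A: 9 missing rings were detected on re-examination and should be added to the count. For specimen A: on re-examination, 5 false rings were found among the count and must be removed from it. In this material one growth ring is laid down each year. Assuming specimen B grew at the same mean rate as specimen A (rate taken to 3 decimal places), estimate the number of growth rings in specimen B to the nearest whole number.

Specimen A: correcting the raw count gives 638 − 5 + 9 = 642 true growth rings.
A: Extension rate ≈ 479.1 / 642 = 0.746 mm per year.
B spans 127.1 / 0.746 = 170.38 years ≈ 170 growth rings.

170 growth rings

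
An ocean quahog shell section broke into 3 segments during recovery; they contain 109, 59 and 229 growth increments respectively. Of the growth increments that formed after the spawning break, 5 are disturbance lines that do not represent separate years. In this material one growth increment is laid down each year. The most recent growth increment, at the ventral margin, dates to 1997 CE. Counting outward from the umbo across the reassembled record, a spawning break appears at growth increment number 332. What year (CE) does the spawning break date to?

1937 CE

Total growth increments = 109 + 59 + 229 = 397.
The spawning break sits at growth increment 332 from the umbo, so 397 − 332 = 65 growth increments formed after it.
65 − 5 false = 60 true growth increments after the spawning break.
1997 − 60 = 1937 CE.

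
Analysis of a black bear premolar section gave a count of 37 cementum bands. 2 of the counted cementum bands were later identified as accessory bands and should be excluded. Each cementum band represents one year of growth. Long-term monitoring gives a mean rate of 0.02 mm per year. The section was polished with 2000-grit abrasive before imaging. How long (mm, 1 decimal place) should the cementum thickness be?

0.7 mm

Adjusted count: 37 − 2 = 35 cementum bands.
35 years at 0.02 mm/year gives 0.02 × 35 = 0.7 mm.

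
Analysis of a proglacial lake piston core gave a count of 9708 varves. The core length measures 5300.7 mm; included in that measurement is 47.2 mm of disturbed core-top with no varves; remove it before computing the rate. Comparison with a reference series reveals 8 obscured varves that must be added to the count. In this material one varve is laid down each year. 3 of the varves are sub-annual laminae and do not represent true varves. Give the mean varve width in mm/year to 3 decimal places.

0.541 mm/year

True varve count = 9708 − 3 + 8 = 9713.
Removing the 47.2 mm offcut leaves 5300.7 − 47.2 = 5253.5 mm.
Extension rate ≈ 5253.5 / 9713 = 0.541 mm/year.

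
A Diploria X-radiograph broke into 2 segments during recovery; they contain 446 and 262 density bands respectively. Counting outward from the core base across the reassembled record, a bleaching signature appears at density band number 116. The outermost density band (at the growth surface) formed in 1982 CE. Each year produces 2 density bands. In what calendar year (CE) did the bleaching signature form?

1686 CE

Total density bands = 446 + 262 = 708.
The bleaching signature sits at density band 116 from the core base, so 708 − 116 = 592 density bands formed after it.
With 2 density bands per year, 592 / 2 = 296 years.
The density band at the growth surface is 1982 CE, so the bleaching signature dates to 1982 − 296 = 1686 CE.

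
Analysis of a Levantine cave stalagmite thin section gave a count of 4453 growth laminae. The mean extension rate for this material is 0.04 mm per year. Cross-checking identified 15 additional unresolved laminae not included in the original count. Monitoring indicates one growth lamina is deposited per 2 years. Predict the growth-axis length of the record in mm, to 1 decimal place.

357.4 mm

After corrections the count is 4453 + 15 = 4468 growth laminae.
At 2 years per growth lamina, 4468 × 2 = 8936 years.
Predicted length = 0.04 mm/year × 8936 years = 357.4 mm.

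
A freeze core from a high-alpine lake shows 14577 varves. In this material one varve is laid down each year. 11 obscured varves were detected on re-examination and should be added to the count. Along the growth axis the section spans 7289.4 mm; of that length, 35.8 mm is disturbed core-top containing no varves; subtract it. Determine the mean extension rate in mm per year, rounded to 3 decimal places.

0.497 mm per year

After corrections the count is 14577 + 11 = 14588 varves.
Net length = 7289.4 − 35.8 = 7253.6 mm.
7253.6 mm over 14588 years gives 7253.6 / 14588 ≈ 0.497 mm per year.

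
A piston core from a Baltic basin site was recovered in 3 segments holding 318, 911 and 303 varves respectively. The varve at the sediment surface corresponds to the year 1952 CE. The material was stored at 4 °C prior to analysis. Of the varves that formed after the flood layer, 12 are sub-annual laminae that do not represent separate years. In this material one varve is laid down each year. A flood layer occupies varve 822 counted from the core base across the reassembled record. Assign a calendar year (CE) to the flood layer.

Total varves = 318 + 911 + 303 = 1532.
Between varve 822 and the sediment surface there are 1532 − 822 = 710 varves.
710 − 12 false = 698 true varves after the flood layer.
The varve at the sediment surface is 1952 CE, so the flood layer dates to 1952 − 698 = 1254 CE.

1254 CE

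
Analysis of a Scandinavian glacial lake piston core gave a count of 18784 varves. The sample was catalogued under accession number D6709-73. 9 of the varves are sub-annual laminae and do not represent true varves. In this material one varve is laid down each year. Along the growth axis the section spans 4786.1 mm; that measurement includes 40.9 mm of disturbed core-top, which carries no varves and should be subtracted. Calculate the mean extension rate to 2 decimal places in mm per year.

0.25 mm per year

Correcting the raw count gives 18784 − 9 = 18775 true varves.
The growth record spans 4786.1 − 40.9 = 4745.2 mm.
4745.2 mm over 18775 years gives 4745.2 / 18775 ≈ 0.25 mm per year.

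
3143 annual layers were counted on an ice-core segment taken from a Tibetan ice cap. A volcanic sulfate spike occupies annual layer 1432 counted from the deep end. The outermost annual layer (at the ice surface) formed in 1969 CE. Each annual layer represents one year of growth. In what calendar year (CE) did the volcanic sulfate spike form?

258 CE

The volcanic sulfate spike sits at annual layer 1432 from the deep end, so 3143 − 1432 = 1711 annual layers formed after it.
1969 − 1711 = 258 CE.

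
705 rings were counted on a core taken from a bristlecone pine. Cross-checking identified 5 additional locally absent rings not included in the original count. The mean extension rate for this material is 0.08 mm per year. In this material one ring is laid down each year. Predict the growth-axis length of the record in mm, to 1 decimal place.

True ring count = 705 + 5 = 710.
Predicted length = 0.08 mm/year × 710 years = 56.8 mm.

56.8 mm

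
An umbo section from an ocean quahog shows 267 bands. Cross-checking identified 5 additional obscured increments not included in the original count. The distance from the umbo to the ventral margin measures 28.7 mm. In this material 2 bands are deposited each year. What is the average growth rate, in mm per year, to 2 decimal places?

Adjusted count: 267 + 5 = 272 bands.
272 bands at 2 per year is 272 / 2 = 136 years.
28.7 mm over 136 years gives 28.7 / 136 ≈ 0.21 mm per year.

0.21 mm per year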